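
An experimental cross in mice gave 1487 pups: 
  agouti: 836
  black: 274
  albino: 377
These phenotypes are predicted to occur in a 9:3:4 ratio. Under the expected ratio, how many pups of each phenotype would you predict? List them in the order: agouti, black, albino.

Expected counts for N = 1487 under a 9:3:4 ratio (total parts = 16):
  agouti: 1487 × 9/16 = 836.4375
  black: 1487 × 3/16 = 278.8125
  albino: 1487 × 4/16 = 371.75

836.4375, 278.8125, 371.75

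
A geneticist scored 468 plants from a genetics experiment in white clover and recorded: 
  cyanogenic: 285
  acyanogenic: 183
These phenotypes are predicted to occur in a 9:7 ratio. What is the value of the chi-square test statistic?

4.107

The 9:7 ratio has 16 parts, so with N = 468 the expected counts are:
  cyanogenic: 468 × 9/16 = 263.25
  acyanogenic: 468 × 7/16 = 204.75
χ² = Σ (O − E)² / E
  cyanogenic: (285 − 263.25)² / 263.25 = 1.7970
  acyanogenic: (183 − 204.75)² / 204.75 = 2.3104
χ² = 1.7970 + 2.3104 = 4.1074 ≈ 4.107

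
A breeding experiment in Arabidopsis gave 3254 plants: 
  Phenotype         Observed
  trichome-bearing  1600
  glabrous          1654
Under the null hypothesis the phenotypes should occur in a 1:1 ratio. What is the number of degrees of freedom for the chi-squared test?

A goodness-of-fit test with 2 phenotype classes has df = 2 − 1 = 1.

1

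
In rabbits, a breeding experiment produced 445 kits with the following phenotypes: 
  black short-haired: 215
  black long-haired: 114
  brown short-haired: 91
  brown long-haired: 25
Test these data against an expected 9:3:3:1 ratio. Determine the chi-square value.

17.146

Expected counts for N = 445 under a 9:3:3:1 ratio (total parts = 16):
  black short-haired: 445 × 9/16 = 250.3125
  black long-haired: 445 × 3/16 = 83.4375
  brown short-haired: 445 × 3/16 = 83.4375
  brown long-haired: 445 × 1/16 = 27.8125
χ² = Σ (O − E)² / E
  black short-haired: (215 − 250.3125)² / 250.3125 = 4.9817
  black long-haired: (114 − 83.4375)² / 83.4375 = 11.1948
  brown short-haired: (91 − 83.4375)² / 83.4375 = 0.6854
  brown long-haired: (25 − 27.8125)² / 27.8125 = 0.2844
χ² = 4.9817 + 11.1948 + 0.6854 + 0.2844 = 17.1463 ≈ 17.146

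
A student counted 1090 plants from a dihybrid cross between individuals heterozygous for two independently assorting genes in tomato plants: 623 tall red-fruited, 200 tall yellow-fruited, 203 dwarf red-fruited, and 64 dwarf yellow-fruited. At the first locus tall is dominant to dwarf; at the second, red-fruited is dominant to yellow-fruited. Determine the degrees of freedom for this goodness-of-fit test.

3

A dihybrid F₂ with independent assortment and complete dominance at both loci gives a 9:3:3:1 phenotypic ratio.
A goodness-of-fit test with 4 phenotype classes has df = 4 − 1 = 3.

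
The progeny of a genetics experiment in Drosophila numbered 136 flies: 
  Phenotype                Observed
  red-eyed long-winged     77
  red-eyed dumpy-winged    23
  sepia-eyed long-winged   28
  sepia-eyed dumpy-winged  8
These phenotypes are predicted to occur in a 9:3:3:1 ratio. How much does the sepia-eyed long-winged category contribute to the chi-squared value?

0.245

The 9:3:3:1 ratio has 16 parts, so with N = 136 the expected counts are:
  red-eyed long-winged: 136 × 9/16 = 76.5
  red-eyed dumpy-winged: 136 × 3/16 = 25.5
  sepia-eyed long-winged: 136 × 3/16 = 25.5
  sepia-eyed dumpy-winged: 136 × 1/16 = 8.5
Contribution of sepia-eyed long-winged: (28 − 25.5)² / 25.5 = 0.2451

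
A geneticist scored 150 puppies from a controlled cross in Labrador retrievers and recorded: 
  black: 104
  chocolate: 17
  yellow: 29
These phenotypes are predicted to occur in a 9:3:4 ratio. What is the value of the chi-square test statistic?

10.892

The 9:3:4 ratio has 16 parts, so with N = 150 the expected counts are:
  black: 150 × 9/16 = 84.375
  chocolate: 150 × 3/16 = 28.125
  yellow: 150 × 4/16 = 37.5
χ² = Σ (O − E)² / E
  black: (104 − 84.375)² / 84.375 = 4.5646
  chocolate: (17 − 28.125)² / 28.125 = 4.4006
  yellow: (29 − 37.5)² / 37.5 = 1.9267
χ² = 4.5646 + 4.4006 + 1.9267 = 10.8919 ≈ 10.892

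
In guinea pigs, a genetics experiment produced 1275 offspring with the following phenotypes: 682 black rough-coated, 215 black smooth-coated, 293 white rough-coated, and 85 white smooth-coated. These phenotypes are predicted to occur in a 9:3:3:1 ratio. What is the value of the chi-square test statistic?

The 9:3:3:1 ratio has 16 parts, so with N = 1275 the expected counts are:
  black rough-coated: 1275 × 9/16 = 717.1875
  black smooth-coated: 1275 × 3/16 = 239.0625
  white rough-coated: 1275 × 3/16 = 239.0625
  white smooth-coated: 1275 × 1/16 = 79.6875
χ² = Σ (O − E)² / E
  black rough-coated: (682 − 717.1875)² / 717.1875 = 1.7264
  black smooth-coated: (215 − 239.0625)² / 239.0625 = 2.4220
  white rough-coated: (293 − 239.0625)² / 239.0625 = 12.1694
  white smooth-coated: (85 − 79.6875)² / 79.6875 = 0.3542
χ² = 1.7264 + 2.4220 + 12.1694 + 0.3542 = 16.672

16.672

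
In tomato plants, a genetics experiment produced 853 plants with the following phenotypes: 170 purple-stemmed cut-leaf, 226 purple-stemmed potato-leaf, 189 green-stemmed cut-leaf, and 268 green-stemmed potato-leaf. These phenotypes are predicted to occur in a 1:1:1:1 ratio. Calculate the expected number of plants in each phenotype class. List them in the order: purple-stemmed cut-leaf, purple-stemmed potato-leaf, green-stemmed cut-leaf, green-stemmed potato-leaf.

Expected counts for N = 853 under a 1:1:1:1 ratio (total parts = 4):
  purple-stemmed cut-leaf: 853 × 1/4 = 213.25
  purple-stemmed potato-leaf: 853 × 1/4 = 213.25
  green-stemmed cut-leaf: 853 × 1/4 = 213.25
  green-stemmed potato-leaf: 853 × 1/4 = 213.25

213.25, 213.25, 213.25, 213.25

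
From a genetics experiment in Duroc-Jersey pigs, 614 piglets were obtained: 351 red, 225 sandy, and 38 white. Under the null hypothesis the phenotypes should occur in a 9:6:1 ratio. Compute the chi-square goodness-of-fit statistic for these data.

Under the 9:6:1 hypothesis (Σ ratio = 16, N = 614):
  red: 614 × 9/16 = 345.375
  sandy: 614 × 6/16 = 230.25
  white: 614 × 1/16 = 38.375
χ² = Σ (O − E)² / E
  red: (351 − 345.375)² / 345.375 = 0.0916
  sandy: (225 − 230.25)² / 230.25 = 0.1197
  white: (38 − 38.375)² / 38.375 = 0.0037
χ² = 0.0916 + 0.1197 + 0.0037 = 0.215

0.215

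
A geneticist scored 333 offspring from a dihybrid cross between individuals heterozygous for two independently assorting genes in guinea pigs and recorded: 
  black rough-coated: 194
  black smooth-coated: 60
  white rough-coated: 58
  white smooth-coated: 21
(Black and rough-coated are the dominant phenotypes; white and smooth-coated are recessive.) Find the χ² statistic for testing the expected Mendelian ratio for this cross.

A dihybrid F₂ with independent assortment and complete dominance at both loci gives a 9:3:3:1 phenotypic ratio.
Expected counts for N = 333 under a 9:3:3:1 ratio (total parts = 16):
  black rough-coated: 333 × 9/16 = 187.3125
  black smooth-coated: 333 × 3/16 = 62.4375
  white rough-coated: 333 × 3/16 = 62.4375
  white smooth-coated: 333 × 1/16 = 20.8125
χ² = Σ (O − E)² / E
  black rough-coated: (194 − 187.3125)² / 187.3125 = 0.2388
  black smooth-coated: (60 − 62.4375)² / 62.4375 = 0.0952
  white rough-coated: (58 − 62.4375)² / 62.4375 = 0.3154
  white smooth-coated: (21 − 20.8125)² / 20.8125 = 0.0017
χ² = 0.2388 + 0.0952 + 0.3154 + 0.0017 = 0.6511 ≈ 0.651

0.651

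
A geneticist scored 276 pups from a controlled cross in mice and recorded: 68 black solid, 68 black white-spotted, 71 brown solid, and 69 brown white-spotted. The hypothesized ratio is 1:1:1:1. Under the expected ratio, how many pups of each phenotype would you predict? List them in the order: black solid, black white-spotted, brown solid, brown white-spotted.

69, 69, 69, 69

The 1:1:1:1 ratio has 4 parts, so with N = 276 the expected counts are:
  black solid: 276 × 1/4 = 69
  black white-spotted: 276 × 1/4 = 69
  brown solid: 276 × 1/4 = 69
  brown white-spotted: 276 × 1/4 = 69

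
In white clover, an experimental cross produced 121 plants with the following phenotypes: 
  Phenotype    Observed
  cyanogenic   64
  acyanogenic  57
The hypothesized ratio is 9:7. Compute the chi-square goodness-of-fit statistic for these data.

Total ratio parts = 16. Expected numbers out of 121:
  cyanogenic: 121 × 9/16 = 68.0625
  acyanogenic: 121 × 7/16 = 52.9375
χ² = Σ (O − E)² / E
  cyanogenic: (64 − 68.0625)² / 68.0625 = 0.2425
  acyanogenic: (57 − 52.9375)² / 52.9375 = 0.3118
χ² = 0.2425 + 0.3118 = 0.5543 ≈ 0.554

0.554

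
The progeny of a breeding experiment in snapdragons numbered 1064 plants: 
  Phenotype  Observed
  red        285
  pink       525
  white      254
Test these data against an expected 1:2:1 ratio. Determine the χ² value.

1.991

Total ratio parts = 4. Expected numbers out of 1064:
  red: 1064 × 1/4 = 266
  pink: 1064 × 2/4 = 532
  white: 1064 × 1/4 = 266
χ² = Σ (O − E)² / E
  red: (285 − 266)² / 266 = 1.3571
  pink: (525 − 532)² / 532 = 0.0921
  white: (254 − 266)² / 266 = 0.5414
χ² = 1.3571 + 0.0921 + 0.5414 = 1.9906 ≈ 1.991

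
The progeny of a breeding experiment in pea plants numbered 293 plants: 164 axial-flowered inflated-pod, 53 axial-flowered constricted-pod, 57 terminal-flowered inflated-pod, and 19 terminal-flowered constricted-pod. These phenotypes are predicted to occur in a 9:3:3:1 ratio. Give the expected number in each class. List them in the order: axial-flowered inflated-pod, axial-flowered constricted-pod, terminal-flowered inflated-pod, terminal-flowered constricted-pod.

164.8125, 54.9375, 54.9375, 18.3125

Expected counts for N = 293 under a 9:3:3:1 ratio (total parts = 16):
  axial-flowered inflated-pod: 293 × 9/16 = 164.8125
  axial-flowered constricted-pod: 293 × 3/16 = 54.9375
  terminal-flowered inflated-pod: 293 × 3/16 = 54.9375
  terminal-flowered constricted-pod: 293 × 1/16 = 18.3125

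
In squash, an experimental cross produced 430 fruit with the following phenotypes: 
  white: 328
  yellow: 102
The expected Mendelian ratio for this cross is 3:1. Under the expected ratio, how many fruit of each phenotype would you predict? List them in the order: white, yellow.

322.5, 107.5

The 3:1 ratio has 4 parts, so with N = 430 the expected counts are:
  white: 430 × 3/4 = 322.5
  yellow: 430 × 1/4 = 107.5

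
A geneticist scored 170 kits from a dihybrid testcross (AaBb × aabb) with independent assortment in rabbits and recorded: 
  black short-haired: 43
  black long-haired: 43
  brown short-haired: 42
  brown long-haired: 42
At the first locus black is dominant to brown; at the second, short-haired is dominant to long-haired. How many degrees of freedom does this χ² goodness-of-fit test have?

3

A dihybrid testcross with independent assortment gives a 1:1:1:1 ratio.
A goodness-of-fit test with 4 phenotype classes has df = 4 − 1 = 3.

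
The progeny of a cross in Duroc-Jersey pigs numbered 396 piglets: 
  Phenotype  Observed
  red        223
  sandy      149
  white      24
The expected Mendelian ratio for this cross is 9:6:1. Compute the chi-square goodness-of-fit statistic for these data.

The 9:6:1 ratio has 16 parts, so with N = 396 the expected counts are:
  red: 396 × 9/16 = 222.75
  sandy: 396 × 6/16 = 148.5
  white: 396 × 1/16 = 24.75
χ² = Σ (O − E)² / E
  red: (223 − 222.75)² / 222.75 = 0.0003
  sandy: (149 − 148.5)² / 148.5 = 0.0017
  white: (24 − 24.75)² / 24.75 = 0.0227
χ² = 0.0003 + 0.0017 + 0.0227 = 0.0247 ≈ 0.025

0.025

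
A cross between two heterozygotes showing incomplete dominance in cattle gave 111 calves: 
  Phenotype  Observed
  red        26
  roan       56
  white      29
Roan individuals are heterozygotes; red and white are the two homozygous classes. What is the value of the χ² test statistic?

With incomplete dominance, a heterozygote × heterozygote cross gives a 1:2:1 phenotypic ratio.
The 1:2:1 ratio has 4 parts, so with N = 111 the expected counts are:
  red: 111 × 1/4 = 27.75
  roan: 111 × 2/4 = 55.5
  white: 111 × 1/4 = 27.75
χ² = Σ (O − E)² / E
  red: (26 − 27.75)² / 27.75 = 0.1104
  roan: (56 − 55.5)² / 55.5 = 0.0045
  white: (29 − 27.75)² / 27.75 = 0.0563
χ² = 0.1104 + 0.0045 + 0.0563 = 0.1712 ≈ 0.171

0.171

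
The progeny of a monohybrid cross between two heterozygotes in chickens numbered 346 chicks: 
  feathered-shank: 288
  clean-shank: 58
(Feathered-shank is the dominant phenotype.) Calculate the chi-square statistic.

12.520

For a monohybrid cross between heterozygotes with complete dominance, the expected phenotypic ratio is 3:1.
Total ratio parts = 4. Expected numbers out of 346:
  feathered-shank: 346 × 3/4 = 259.5
  clean-shank: 346 × 1/4 = 86.5
χ² = Σ (O − E)² / E
  feathered-shank: (288 − 259.5)² / 259.5 = 3.1301
  clean-shank: (58 − 86.5)² / 86.5 = 9.3902
χ² = 3.1301 + 9.3902 = 12.5203 ≈ 12.520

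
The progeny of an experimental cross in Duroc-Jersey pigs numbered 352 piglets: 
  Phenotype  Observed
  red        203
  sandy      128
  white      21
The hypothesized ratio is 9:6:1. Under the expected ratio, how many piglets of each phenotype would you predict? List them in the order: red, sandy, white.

The 9:6:1 ratio has 16 parts, so with N = 352 the expected counts are:
  red: 352 × 9/16 = 198
  sandy: 352 × 6/16 = 132
  white: 352 × 1/16 = 22

198, 132, 22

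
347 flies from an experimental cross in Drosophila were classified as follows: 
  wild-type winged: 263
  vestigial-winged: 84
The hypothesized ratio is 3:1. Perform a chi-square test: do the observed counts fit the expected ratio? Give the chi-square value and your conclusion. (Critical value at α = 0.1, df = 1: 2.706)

Under the 3:1 hypothesis (Σ ratio = 4, N = 347):
  wild-type winged: 347 × 3/4 = 260.25
  vestigial-winged: 347 × 1/4 = 86.75
χ² = Σ (O − E)² / E
  wild-type winged: (263 − 260.25)² / 260.25 = 0.0291
  vestigial-winged: (84 − 86.75)² / 86.75 = 0.0872
χ² = 0.0291 + 0.0872 = 0.1163 ≈ 0.116
Degrees of freedom = 2 − 1 = 1; critical value at α = 0.1 is 2.706.
Since 0.116 < 2.706, we fail to reject the null hypothesis — the data are consistent with the 3:1 ratio.

0.116; consistent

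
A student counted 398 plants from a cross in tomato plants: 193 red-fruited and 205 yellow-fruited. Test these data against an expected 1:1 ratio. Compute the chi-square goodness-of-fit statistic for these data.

Under the 1:1 hypothesis (Σ ratio = 2, N = 398):
  red-fruited: 398 × 1/2 = 199
  yellow-fruited: 398 × 1/2 = 199
χ² = Σ (O − E)² / E
  red-fruited: (193 − 199)² / 199 = 0.1809
  yellow-fruited: (205 − 199)² / 199 = 0.1809
χ² = 0.1809 + 0.1809 = 0.3618 ≈ 0.362

0.362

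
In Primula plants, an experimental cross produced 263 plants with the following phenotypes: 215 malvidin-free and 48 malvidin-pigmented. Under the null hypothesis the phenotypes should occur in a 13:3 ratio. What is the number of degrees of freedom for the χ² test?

1

A goodness-of-fit test with 2 phenotype classes has df = 2 − 1 = 1.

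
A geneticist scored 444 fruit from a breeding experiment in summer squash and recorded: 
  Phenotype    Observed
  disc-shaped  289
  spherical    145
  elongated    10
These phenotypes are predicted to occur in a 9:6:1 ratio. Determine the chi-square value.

Expected counts for N = 444 under a 9:6:1 ratio (total parts = 16):
  disc-shaped: 444 × 9/16 = 249.75
  spherical: 444 × 6/16 = 166.5
  elongated: 444 × 1/16 = 27.75
χ² = Σ (O − E)² / E
  disc-shaped: (289 − 249.75)² / 249.75 = 6.1684
  spherical: (145 − 166.5)² / 166.5 = 2.7763
  elongated: (10 − 27.75)² / 27.75 = 11.3536
χ² = 6.1684 + 2.7763 + 11.3536 = 20.2983 ≈ 20.298

20.298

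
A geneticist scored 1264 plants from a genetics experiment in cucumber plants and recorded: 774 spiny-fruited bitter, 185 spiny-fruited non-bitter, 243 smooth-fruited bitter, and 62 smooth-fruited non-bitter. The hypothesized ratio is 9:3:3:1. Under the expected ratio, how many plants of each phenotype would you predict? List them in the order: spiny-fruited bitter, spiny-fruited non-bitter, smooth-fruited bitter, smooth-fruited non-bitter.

711, 237, 237, 79

Expected counts for N = 1264 under a 9:3:3:1 ratio (total parts = 16):
  spiny-fruited bitter: 1264 × 9/16 = 711
  spiny-fruited non-bitter: 1264 × 3/16 = 237
  smooth-fruited bitter: 1264 × 3/16 = 237
  smooth-fruited non-bitter: 1264 × 1/16 = 79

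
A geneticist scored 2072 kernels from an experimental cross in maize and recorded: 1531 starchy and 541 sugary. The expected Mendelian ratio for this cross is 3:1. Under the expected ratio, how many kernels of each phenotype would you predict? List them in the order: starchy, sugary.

Expected counts for N = 2072 under a 3:1 ratio (total parts = 4):
  starchy: 2072 × 3/4 = 1554
  sugary: 2072 × 1/4 = 518

1554, 518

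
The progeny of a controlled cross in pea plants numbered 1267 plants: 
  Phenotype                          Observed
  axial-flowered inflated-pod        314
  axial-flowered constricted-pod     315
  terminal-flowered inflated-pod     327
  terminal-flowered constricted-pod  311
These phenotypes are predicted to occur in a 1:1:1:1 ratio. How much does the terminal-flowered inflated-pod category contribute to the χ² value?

0.332

Expected counts for N = 1267 under a 1:1:1:1 ratio (total parts = 4):
  axial-flowered inflated-pod: 1267 × 1/4 = 316.75
  axial-flowered constricted-pod: 1267 × 1/4 = 316.75
  terminal-flowered inflated-pod: 1267 × 1/4 = 316.75
  terminal-flowered constricted-pod: 1267 × 1/4 = 316.75
Contribution of terminal-flowered inflated-pod: (327 − 316.75)² / 316.75 = 0.3317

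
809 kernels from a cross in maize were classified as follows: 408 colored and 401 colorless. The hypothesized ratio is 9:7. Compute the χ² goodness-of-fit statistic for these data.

The 9:7 ratio has 16 parts, so with N = 809 the expected counts are:
  colored: 809 × 9/16 = 455.0625
  colorless: 809 × 7/16 = 353.9375
χ² = Σ (O − E)² / E
  colored: (408 − 455.0625)² / 455.0625 = 4.8672
  colorless: (401 − 353.9375)² / 353.9375 = 6.2578
χ² = 4.8672 + 6.2578 = 11.125

11.125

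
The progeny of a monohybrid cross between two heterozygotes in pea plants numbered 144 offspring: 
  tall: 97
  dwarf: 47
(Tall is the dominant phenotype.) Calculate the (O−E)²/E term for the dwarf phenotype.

For a monohybrid cross between heterozygotes with complete dominance, the expected phenotypic ratio is 3:1.
Under the 3:1 hypothesis (Σ ratio = 4, N = 144):
  tall: 144 × 3/4 = 108
  dwarf: 144 × 1/4 = 36
Contribution of dwarf: (47 − 36)² / 36 = 3.3611

3.361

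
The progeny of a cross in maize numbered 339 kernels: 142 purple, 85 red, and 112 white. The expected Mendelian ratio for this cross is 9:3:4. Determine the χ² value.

28.423

Under the 9:3:4 hypothesis (Σ ratio = 16, N = 339):
  purple: 339 × 9/16 = 190.6875
  red: 339 × 3/16 = 63.5625
  white: 339 × 4/16 = 84.75
χ² = Σ (O − E)² / E
  purple: (142 − 190.6875)² / 190.6875 = 12.4312
  red: (85 − 63.5625)² / 63.5625 = 7.2301
  white: (112 − 84.75)² / 84.75 = 8.7618
χ² = 12.4312 + 7.2301 + 8.7618 = 28.4231 ≈ 28.423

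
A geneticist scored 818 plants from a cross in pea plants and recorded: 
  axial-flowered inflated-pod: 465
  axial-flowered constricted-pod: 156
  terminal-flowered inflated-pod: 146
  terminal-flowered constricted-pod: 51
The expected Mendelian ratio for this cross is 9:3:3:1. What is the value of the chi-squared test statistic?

0.452

Expected counts for N = 818 under a 9:3:3:1 ratio (total parts = 16):
  axial-flowered inflated-pod: 818 × 9/16 = 460.125
  axial-flowered constricted-pod: 818 × 3/16 = 153.375
  terminal-flowered inflated-pod: 818 × 3/16 = 153.375
  terminal-flowered constricted-pod: 818 × 1/16 = 51.125
χ² = Σ (O − E)² / E
  axial-flowered inflated-pod: (465 − 460.125)² / 460.125 = 0.0517
  axial-flowered constricted-pod: (156 − 153.375)² / 153.375 = 0.0449
  terminal-flowered inflated-pod: (146 − 153.375)² / 153.375 = 0.3546
  terminal-flowered constricted-pod: (51 − 51.125)² / 51.125 = 0.0003
χ² = 0.0517 + 0.0449 + 0.3546 + 0.0003 = 0.4515 ≈ 0.452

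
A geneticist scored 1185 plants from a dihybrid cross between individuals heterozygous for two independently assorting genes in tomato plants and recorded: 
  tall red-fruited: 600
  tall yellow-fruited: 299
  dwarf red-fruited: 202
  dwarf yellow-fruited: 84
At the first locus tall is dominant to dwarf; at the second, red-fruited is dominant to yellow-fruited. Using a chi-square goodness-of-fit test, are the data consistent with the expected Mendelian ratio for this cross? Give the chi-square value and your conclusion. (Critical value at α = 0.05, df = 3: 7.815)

A dihybrid F₂ with independent assortment and complete dominance at both loci gives a 9:3:3:1 phenotypic ratio.
Expected counts for N = 1185 under a 9:3:3:1 ratio (total parts = 16):
  tall red-fruited: 1185 × 9/16 = 666.5625
  tall yellow-fruited: 1185 × 3/16 = 222.1875
  dwarf red-fruited: 1185 × 3/16 = 222.1875
  dwarf yellow-fruited: 1185 × 1/16 = 74.0625
χ² = Σ (O − E)² / E
  tall red-fruited: (600 − 666.5625)² / 666.5625 = 6.6469
  tall yellow-fruited: (299 − 222.1875)² / 222.1875 = 26.5549
  dwarf red-fruited: (202 − 222.1875)² / 222.1875 = 1.8342
  dwarf yellow-fruited: (84 − 74.0625)² / 74.0625 = 1.3334
χ² = 6.6469 + 26.5549 + 1.8342 + 1.3334 = 36.3694 ≈ 36.369
Degrees of freedom = 4 − 1 = 3; critical value at α = 0.05 is 7.815.
Since 36.369 > 7.815, we reject the null hypothesis — the data do not fit the 9:3:3:1 ratio.

36.369; not consistent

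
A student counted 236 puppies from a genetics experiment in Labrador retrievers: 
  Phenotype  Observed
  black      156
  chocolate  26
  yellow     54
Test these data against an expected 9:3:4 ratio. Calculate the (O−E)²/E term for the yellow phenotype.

The 9:3:4 ratio has 16 parts, so with N = 236 the expected counts are:
  black: 236 × 9/16 = 132.75
  chocolate: 236 × 3/16 = 44.25
  yellow: 236 × 4/16 = 59
Contribution of yellow: (54 − 59)² / 59 = 0.4237

0.424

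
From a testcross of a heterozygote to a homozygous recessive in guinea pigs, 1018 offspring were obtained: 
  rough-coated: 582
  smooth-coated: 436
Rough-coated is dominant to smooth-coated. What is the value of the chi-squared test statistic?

20.939

A testcross of a heterozygote (Aa × aa) gives a 1:1 phenotypic ratio.
Total ratio parts = 2. Expected numbers out of 1018:
  rough-coated: 1018 × 1/2 = 509
  smooth-coated: 1018 × 1/2 = 509
χ² = Σ (O − E)² / E
  rough-coated: (582 − 509)² / 509 = 10.4695
  smooth-coated: (436 − 509)² / 509 = 10.4695
χ² = 10.4695 + 10.4695 = 20.939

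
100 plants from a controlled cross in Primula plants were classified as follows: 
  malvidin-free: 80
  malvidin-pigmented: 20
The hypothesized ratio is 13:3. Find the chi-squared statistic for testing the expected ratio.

0.103

Total ratio parts = 16. Expected numbers out of 100:
  malvidin-free: 100 × 13/16 = 81.25
  malvidin-pigmented: 100 × 3/16 = 18.75
χ² = Σ (O − E)² / E
  malvidin-free: (80 − 81.25)² / 81.25 = 0.0192
  malvidin-pigmented: (20 − 18.75)² / 18.75 = 0.0833
χ² = 0.0192 + 0.0833 = 0.1025 ≈ 0.103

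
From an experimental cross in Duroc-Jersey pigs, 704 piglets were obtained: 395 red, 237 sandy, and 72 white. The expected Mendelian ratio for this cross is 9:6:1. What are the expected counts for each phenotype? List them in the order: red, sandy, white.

396, 264, 44

Under the 9:6:1 hypothesis (Σ ratio = 16, N = 704):
  red: 704 × 9/16 = 396
  sandy: 704 × 6/16 = 264
  white: 704 × 1/16 = 44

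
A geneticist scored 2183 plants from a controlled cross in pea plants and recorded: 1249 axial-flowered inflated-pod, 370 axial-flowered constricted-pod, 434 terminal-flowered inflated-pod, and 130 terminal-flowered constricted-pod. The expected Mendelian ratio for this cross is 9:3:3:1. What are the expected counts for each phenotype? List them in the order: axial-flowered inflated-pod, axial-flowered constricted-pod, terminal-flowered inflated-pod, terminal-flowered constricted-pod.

1227.9375, 409.3125, 409.3125, 136.4375

Total ratio parts = 16. Expected numbers out of 2183:
  axial-flowered inflated-pod: 2183 × 9/16 = 1227.9375
  axial-flowered constricted-pod: 2183 × 3/16 = 409.3125
  terminal-flowered inflated-pod: 2183 × 3/16 = 409.3125
  terminal-flowered constricted-pod: 2183 × 1/16 = 136.4375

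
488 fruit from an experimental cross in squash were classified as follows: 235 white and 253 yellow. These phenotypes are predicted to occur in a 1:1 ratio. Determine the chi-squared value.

0.664

Under the 1:1 hypothesis (Σ ratio = 2, N = 488):
  white: 488 × 1/2 = 244
  yellow: 488 × 1/2 = 244
χ² = Σ (O − E)² / E
  white: (235 − 244)² / 244 = 0.3320
  yellow: (253 − 244)² / 244 = 0.3320
χ² = 0.3320 + 0.3320 = 0.664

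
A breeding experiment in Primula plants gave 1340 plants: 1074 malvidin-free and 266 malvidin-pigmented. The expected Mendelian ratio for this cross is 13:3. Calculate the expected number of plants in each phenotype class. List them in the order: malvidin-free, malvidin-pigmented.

1088.75, 251.25

Under the 13:3 hypothesis (Σ ratio = 16, N = 1340):
  malvidin-free: 1340 × 13/16 = 1088.75
  malvidin-pigmented: 1340 × 3/16 = 251.25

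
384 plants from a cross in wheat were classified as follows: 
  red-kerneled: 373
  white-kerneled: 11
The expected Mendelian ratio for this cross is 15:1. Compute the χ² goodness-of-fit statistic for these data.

7.511

The 15:1 ratio has 16 parts, so with N = 384 the expected counts are:
  red-kerneled: 384 × 15/16 = 360
  white-kerneled: 384 × 1/16 = 24
χ² = Σ (O − E)² / E
  red-kerneled: (373 − 360)² / 360 = 0.4694
  white-kerneled: (11 − 24)² / 24 = 7.0417
χ² = 0.4694 + 7.0417 = 7.5111 ≈ 7.511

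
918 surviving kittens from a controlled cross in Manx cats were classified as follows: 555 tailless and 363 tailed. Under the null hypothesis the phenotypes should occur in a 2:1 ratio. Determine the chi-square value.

Expected counts for N = 918 under a 2:1 ratio (total parts = 3):
  tailless: 918 × 2/3 = 612
  tailed: 918 × 1/3 = 306
χ² = Σ (O − E)² / E
  tailless: (555 − 612)² / 612 = 5.3088
  tailed: (363 − 306)² / 306 = 10.6176
χ² = 5.3088 + 10.6176 = 15.9264 ≈ 15.926

15.926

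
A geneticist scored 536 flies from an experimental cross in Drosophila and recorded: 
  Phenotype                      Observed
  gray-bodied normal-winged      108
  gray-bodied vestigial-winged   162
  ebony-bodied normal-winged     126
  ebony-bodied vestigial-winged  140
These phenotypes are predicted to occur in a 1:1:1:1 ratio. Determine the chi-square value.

Under the 1:1:1:1 hypothesis (Σ ratio = 4, N = 536):
  gray-bodied normal-winged: 536 × 1/4 = 134
  gray-bodied vestigial-winged: 536 × 1/4 = 134
  ebony-bodied normal-winged: 536 × 1/4 = 134
  ebony-bodied vestigial-winged: 536 × 1/4 = 134
χ² = Σ (O − E)² / E
  gray-bodied normal-winged: (108 − 134)² / 134 = 5.0448
  gray-bodied vestigial-winged: (162 − 134)² / 134 = 5.8507
  ebony-bodied normal-winged: (126 − 134)² / 134 = 0.4776
  ebony-bodied vestigial-winged: (140 − 134)² / 134 = 0.2687
χ² = 5.0448 + 5.8507 + 0.4776 + 0.2687 = 11.6418 ≈ 11.642

11.642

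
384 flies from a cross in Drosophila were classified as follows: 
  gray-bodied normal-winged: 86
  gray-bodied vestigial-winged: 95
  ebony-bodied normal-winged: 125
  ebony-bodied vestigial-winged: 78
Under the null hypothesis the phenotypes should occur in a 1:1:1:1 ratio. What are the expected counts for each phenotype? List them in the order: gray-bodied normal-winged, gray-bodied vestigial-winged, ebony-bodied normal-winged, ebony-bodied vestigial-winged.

96, 96, 96, 96

Expected counts for N = 384 under a 1:1:1:1 ratio (total parts = 4):
  gray-bodied normal-winged: 384 × 1/4 = 96
  gray-bodied vestigial-winged: 384 × 1/4 = 96
  ebony-bodied normal-winged: 384 × 1/4 = 96
  ebony-bodied vestigial-winged: 384 × 1/4 = 96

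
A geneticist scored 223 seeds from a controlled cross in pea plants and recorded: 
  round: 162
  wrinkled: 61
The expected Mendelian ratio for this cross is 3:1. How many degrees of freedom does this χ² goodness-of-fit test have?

1

A goodness-of-fit test with 2 phenotype classes has df = 2 − 1 = 1.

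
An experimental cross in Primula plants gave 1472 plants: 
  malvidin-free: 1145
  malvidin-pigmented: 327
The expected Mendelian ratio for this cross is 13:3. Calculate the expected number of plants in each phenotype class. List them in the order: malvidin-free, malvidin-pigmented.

Under the 13:3 hypothesis (Σ ratio = 16, N = 1472):
  malvidin-free: 1472 × 13/16 = 1196
  malvidin-pigmented: 1472 × 3/16 = 276

1196, 276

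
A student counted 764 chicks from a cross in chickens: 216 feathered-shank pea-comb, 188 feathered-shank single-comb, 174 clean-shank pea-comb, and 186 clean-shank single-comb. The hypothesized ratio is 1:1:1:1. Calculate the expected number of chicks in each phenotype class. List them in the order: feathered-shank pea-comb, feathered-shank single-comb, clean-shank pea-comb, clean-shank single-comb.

Total ratio parts = 4. Expected numbers out of 764:
  feathered-shank pea-comb: 764 × 1/4 = 191
  feathered-shank single-comb: 764 × 1/4 = 191
  clean-shank pea-comb: 764 × 1/4 = 191
  clean-shank single-comb: 764 × 1/4 = 191

191, 191, 191, 191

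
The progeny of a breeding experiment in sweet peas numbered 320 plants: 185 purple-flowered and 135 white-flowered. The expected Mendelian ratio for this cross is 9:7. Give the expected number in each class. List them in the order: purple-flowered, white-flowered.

180, 140

Expected counts for N = 320 under a 9:7 ratio (total parts = 16):
  purple-flowered: 320 × 9/16 = 180
  white-flowered: 320 × 7/16 = 140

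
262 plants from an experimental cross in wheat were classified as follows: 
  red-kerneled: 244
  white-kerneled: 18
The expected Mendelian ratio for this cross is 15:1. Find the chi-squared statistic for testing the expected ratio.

Total ratio parts = 16. Expected numbers out of 262:
  red-kerneled: 262 × 15/16 = 245.625
  white-kerneled: 262 × 1/16 = 16.375
χ² = Σ (O − E)² / E
  red-kerneled: (244 − 245.625)² / 245.625 = 0.0108
  white-kerneled: (18 − 16.375)² / 16.375 = 0.1613
χ² = 0.0108 + 0.1613 = 0.1721 ≈ 0.172

0.172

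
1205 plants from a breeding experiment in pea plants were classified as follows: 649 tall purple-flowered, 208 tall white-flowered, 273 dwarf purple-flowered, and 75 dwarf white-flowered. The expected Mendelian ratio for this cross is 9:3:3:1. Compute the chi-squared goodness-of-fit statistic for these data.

12.453

The 9:3:3:1 ratio has 16 parts, so with N = 1205 the expected counts are:
  tall purple-flowered: 1205 × 9/16 = 677.8125
  tall white-flowered: 1205 × 3/16 = 225.9375
  dwarf purple-flowered: 1205 × 3/16 = 225.9375
  dwarf white-flowered: 1205 × 1/16 = 75.3125
χ² = Σ (O − E)² / E
  tall purple-flowered: (649 − 677.8125)² / 677.8125 = 1.2248
  tall white-flowered: (208 − 225.9375)² / 225.9375 = 1.4241
  dwarf purple-flowered: (273 − 225.9375)² / 225.9375 = 9.8031
  dwarf white-flowered: (75 − 75.3125)² / 75.3125 = 0.0013
χ² = 1.2248 + 1.4241 + 9.8031 + 0.0013 = 12.4533 ≈ 12.453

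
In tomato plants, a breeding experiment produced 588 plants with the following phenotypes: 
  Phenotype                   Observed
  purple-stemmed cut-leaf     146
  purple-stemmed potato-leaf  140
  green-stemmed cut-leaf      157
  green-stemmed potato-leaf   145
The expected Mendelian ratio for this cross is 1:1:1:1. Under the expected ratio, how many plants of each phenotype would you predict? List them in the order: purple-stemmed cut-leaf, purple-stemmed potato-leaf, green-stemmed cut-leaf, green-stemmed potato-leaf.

147, 147, 147, 147

Expected counts for N = 588 under a 1:1:1:1 ratio (total parts = 4):
  purple-stemmed cut-leaf: 588 × 1/4 = 147
  purple-stemmed potato-leaf: 588 × 1/4 = 147
  green-stemmed cut-leaf: 588 × 1/4 = 147
  green-stemmed potato-leaf: 588 × 1/4 = 147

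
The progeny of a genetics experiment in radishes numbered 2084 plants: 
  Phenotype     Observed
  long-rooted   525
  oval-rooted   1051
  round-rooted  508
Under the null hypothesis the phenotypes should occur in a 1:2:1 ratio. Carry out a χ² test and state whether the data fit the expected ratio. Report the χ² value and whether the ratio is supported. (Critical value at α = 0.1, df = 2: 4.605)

Expected counts for N = 2084 under a 1:2:1 ratio (total parts = 4):
  long-rooted: 2084 × 1/4 = 521
  oval-rooted: 2084 × 2/4 = 1042
  round-rooted: 2084 × 1/4 = 521
χ² = Σ (O − E)² / E
  long-rooted: (525 − 521)² / 521 = 0.0307
  oval-rooted: (1051 − 1042)² / 1042 = 0.0777
  round-rooted: (508 − 521)² / 521 = 0.3244
χ² = 0.0307 + 0.0777 + 0.3244 = 0.4328 ≈ 0.433
Degrees of freedom = 3 − 1 = 2; critical value at α = 0.1 is 4.605.
Since 0.433 < 4.605, we fail to reject the null hypothesis — the data are consistent with the 1:2:1 ratio.

0.433; consistent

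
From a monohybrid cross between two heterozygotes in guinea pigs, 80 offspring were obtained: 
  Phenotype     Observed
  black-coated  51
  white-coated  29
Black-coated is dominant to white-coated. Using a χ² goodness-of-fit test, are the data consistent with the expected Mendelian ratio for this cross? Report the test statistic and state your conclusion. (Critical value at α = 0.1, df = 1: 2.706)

5.400; not consistent

For a monohybrid cross between heterozygotes with complete dominance, the expected phenotypic ratio is 3:1.
The 3:1 ratio has 4 parts, so with N = 80 the expected counts are:
  black-coated: 80 × 3/4 = 60
  white-coated: 80 × 1/4 = 20
χ² = Σ (O − E)² / E
  black-coated: (51 − 60)² / 60 = 1.3500
  white-coated: (29 − 20)² / 20 = 4.0500
χ² = 1.3500 + 4.0500 = 5.400
Degrees of freedom = 2 − 1 = 1; critical value at α = 0.1 is 2.706.
Since 5.400 > 2.706, we reject the null hypothesis — the data do not fit the 3:1 ratio.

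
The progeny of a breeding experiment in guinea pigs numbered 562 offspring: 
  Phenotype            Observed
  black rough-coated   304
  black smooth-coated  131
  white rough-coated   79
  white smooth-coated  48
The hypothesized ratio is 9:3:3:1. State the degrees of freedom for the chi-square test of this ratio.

A goodness-of-fit test with 4 phenotype classes has df = 4 − 1 = 3.

3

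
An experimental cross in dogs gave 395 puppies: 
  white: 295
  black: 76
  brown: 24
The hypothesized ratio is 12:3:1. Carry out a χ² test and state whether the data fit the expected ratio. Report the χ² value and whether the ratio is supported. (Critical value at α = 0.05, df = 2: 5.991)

The 12:3:1 ratio has 16 parts, so with N = 395 the expected counts are:
  white: 395 × 12/16 = 296.25
  black: 395 × 3/16 = 74.0625
  brown: 395 × 1/16 = 24.6875
χ² = Σ (O − E)² / E
  white: (295 − 296.25)² / 296.25 = 0.0053
  black: (76 − 74.0625)² / 74.0625 = 0.0507
  brown: (24 − 24.6875)² / 24.6875 = 0.0191
χ² = 0.0053 + 0.0507 + 0.0191 = 0.0751 ≈ 0.075
Degrees of freedom = 3 − 1 = 2; critical value at α = 0.05 is 5.991.
Since 0.075 < 5.991, we fail to reject the null hypothesis — the data are consistent with the 12:3:1 ratio.

0.075; consistent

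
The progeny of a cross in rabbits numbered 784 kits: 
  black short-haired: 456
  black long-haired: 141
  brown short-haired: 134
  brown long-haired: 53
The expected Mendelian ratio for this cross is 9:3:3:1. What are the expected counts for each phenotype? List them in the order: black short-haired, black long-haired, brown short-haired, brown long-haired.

Under the 9:3:3:1 hypothesis (Σ ratio = 16, N = 784):
  black short-haired: 784 × 9/16 = 441
  black long-haired: 784 × 3/16 = 147
  brown short-haired: 784 × 3/16 = 147
  brown long-haired: 784 × 1/16 = 49

441, 147, 147, 49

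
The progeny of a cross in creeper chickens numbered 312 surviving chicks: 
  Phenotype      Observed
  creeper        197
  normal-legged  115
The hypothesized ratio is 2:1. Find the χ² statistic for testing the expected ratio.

1.745

Total ratio parts = 3. Expected numbers out of 312:
  creeper: 312 × 2/3 = 208
  normal-legged: 312 × 1/3 = 104
χ² = Σ (O − E)² / E
  creeper: (197 − 208)² / 208 = 0.5817
  normal-legged: (115 − 104)² / 104 = 1.1635
χ² = 0.5817 + 1.1635 = 1.7452 ≈ 1.745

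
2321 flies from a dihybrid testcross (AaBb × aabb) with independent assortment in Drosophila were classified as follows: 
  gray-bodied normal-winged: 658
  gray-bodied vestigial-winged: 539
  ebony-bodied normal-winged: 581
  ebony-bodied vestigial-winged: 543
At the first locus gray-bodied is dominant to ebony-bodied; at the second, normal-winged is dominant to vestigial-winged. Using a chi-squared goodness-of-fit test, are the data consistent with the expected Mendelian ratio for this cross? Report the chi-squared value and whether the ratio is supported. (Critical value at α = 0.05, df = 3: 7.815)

15.743; not consistent

A dihybrid testcross with independent assortment gives a 1:1:1:1 ratio.
Expected counts for N = 2321 under a 1:1:1:1 ratio (total parts = 4):
  gray-bodied normal-winged: 2321 × 1/4 = 580.25
  gray-bodied vestigial-winged: 2321 × 1/4 = 580.25
  ebony-bodied normal-winged: 2321 × 1/4 = 580.25
  ebony-bodied vestigial-winged: 2321 × 1/4 = 580.25
χ² = Σ (O − E)² / E
  gray-bodied normal-winged: (658 − 580.25)² / 580.25 = 10.4180
  gray-bodied vestigial-winged: (539 − 580.25)² / 580.25 = 2.9325
  ebony-bodied normal-winged: (581 − 580.25)² / 580.25 = 0.0010
  ebony-bodied vestigial-winged: (543 − 580.25)² / 580.25 = 2.3913
χ² = 10.4180 + 2.9325 + 0.0010 + 2.3913 = 15.7428 ≈ 15.743
Degrees of freedom = 4 − 1 = 3; critical value at α = 0.05 is 7.815.
Since 15.743 > 7.815, we reject the null hypothesis — the data do not fit the 1:1:1:1 ratio.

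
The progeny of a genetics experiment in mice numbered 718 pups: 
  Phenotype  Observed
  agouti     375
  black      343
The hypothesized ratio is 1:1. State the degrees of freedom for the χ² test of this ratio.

A goodness-of-fit test with 2 phenotype classes has df = 2 − 1 = 1.

1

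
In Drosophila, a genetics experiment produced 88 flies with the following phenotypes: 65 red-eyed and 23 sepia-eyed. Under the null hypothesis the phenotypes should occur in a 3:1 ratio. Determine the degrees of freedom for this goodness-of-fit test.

A goodness-of-fit test with 2 phenotype classes has df = 2 − 1 = 1.

1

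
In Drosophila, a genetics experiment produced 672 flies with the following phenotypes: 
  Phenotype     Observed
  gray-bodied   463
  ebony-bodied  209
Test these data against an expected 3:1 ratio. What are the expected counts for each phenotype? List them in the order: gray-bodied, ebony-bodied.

The 3:1 ratio has 4 parts, so with N = 672 the expected counts are:
  gray-bodied: 672 × 3/4 = 504
  ebony-bodied: 672 × 1/4 = 168

504, 168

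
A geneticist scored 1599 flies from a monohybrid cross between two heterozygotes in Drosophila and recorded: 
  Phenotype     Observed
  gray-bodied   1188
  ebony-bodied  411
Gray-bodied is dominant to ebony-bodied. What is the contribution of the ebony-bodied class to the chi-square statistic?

0.317

For a monohybrid cross between heterozygotes with complete dominance, the expected phenotypic ratio is 3:1.
Expected counts for N = 1599 under a 3:1 ratio (total parts = 4):
  gray-bodied: 1599 × 3/4 = 1199.25
  ebony-bodied: 1599 × 1/4 = 399.75
Contribution of ebony-bodied: (411 − 399.75)² / 399.75 = 0.3166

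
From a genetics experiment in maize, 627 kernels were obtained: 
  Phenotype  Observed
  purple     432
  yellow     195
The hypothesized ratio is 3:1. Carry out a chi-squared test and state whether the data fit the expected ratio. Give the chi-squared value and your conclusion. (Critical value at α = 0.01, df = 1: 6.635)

Total ratio parts = 4. Expected numbers out of 627:
  purple: 627 × 3/4 = 470.25
  yellow: 627 × 1/4 = 156.75
χ² = Σ (O − E)² / E
  purple: (432 − 470.25)² / 470.25 = 3.1112
  yellow: (195 − 156.75)² / 156.75 = 9.3337
χ² = 3.1112 + 9.3337 = 12.4449 ≈ 12.445
Degrees of freedom = 2 − 1 = 1; critical value at α = 0.01 is 6.635.
Since 12.445 > 6.635, we reject the null hypothesis — the data do not fit the 3:1 ratio.

12.445; not consistent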